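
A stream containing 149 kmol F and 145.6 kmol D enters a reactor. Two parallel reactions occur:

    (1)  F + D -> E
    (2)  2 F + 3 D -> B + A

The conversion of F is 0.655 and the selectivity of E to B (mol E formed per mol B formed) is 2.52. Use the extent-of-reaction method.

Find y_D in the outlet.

Conversion of F: F consumed = 0.655 × 149 = 97.59 kmol = 1ξ₁ + 2ξ₂.
Selectivity: 1ξ₁ / (1ξ₂) = 2.52 → ξ₁ = 2.52 ξ₂.
Substitute: (1·2.52 + 2) ξ₂ = 97.59 → ξ₂ = 21.59 kmol, ξ₁ = 54.41 kmol.
Outlet amounts (n = n₀ + Σ ν·ξ):
  F: 149 − 1(54.41) − 2(21.59) = 51.4
  D: 145.6 − 1(54.41) − 3(21.59) = 26.41
  E: 0 + 1(54.41) = 54.41
  B: 0 + 1(21.59) = 21.59
  A: 0 + 1(21.59) = 21.59
Total out = 175.4 kmol; y_D = 26.41 / 175.4 = 0.1506.

0.151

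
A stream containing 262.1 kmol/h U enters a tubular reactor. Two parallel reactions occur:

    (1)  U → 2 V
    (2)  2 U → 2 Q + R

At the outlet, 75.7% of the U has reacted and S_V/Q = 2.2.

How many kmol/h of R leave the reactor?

Conversion of U: U consumed = 0.757 × 262.1 = 198.4 kmol/h = 1ξ₁ + 2ξ₂.
Selectivity: 2ξ₁ / (2ξ₂) = 2.2 → ξ₁ = 2.2 ξ₂.
Substitute: (1·2.2 + 2) ξ₂ = 198.4 → ξ₂ = 47.24 kmol/h, ξ₁ = 103.9 kmol/h.
Outlet amounts (n = n₀ + Σ ν·ξ):
  U: 262.1 − 1(103.9) − 2(47.24) = 63.69
  V: 0 + 2(103.9) = 207.9
  Q: 0 + 2(47.24) = 94.48
  R: 0 + 1(47.24) = 47.24

47.2 kmol/h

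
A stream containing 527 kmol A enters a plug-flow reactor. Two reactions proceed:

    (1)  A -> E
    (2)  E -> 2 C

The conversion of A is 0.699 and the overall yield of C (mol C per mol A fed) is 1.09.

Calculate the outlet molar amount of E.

81.2 kmol

Conversion of A: A consumed = 1ξ₁ = 0.699 × 527 → ξ₁ = 368.4 kmol.
Yield of C: 2ξ₂ / 527 = 1.09 → ξ₂ = 287.2 kmol.
Outlet amounts (n = n₀ + Σ ν·ξ):
  A: 527 − 1(368.4) = 158.6
  E: 0 + 1(368.4) − 1(287.2) = 81.16
  C: 0 + 2(287.2) = 574.4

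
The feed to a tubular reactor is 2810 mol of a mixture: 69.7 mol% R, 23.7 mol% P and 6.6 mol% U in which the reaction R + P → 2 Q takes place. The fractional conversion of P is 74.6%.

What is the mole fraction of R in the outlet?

P reacted = 0.746 × 666 = 496.8 mol; ν_P = −1, so ξ = 496.8/1 = 496.8 mol.
Outlet amounts (n = n₀ + ν ξ):
  R: 1959 − 1(496.8) = 1462
  P: 666 − 1(496.8) = 169.2
  Q: 0 + 2(496.8) = 993.6
  U: 185.5 (inert)
Total out = 2810 mol; y_R = 1462 / 2810 = 0.5202.

0.52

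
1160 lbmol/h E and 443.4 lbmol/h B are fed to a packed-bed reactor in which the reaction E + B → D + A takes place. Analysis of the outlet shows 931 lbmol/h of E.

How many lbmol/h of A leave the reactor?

For E: n = n₀ − 1ξ → 931 = 1160 − 1ξ, giving ξ = 229 lbmol/h.
Outlet amounts (n = n₀ + ν ξ):
  E: 1160 − 1(229) = 931
  B: 443.4 − 1(229) = 214.4
  D: 0 + 1(229) = 229
  A: 0 + 1(229) = 229

229 lbmol/h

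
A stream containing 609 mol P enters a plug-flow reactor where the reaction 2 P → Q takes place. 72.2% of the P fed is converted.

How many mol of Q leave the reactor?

P reacted = 0.722 × 609 = 439.7 mol; ν_P = −2, so ξ = 439.7/2 = 219.8 mol.
Outlet amounts (n = n₀ + ν ξ):
  P: 609 − 2(219.8) = 169.3
  Q: 0 + 1(219.8) = 219.8

220 mol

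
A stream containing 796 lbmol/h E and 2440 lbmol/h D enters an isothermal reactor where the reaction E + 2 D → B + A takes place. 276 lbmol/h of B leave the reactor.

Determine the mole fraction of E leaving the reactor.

For B: n = n₀ + 1ξ → 276 = 0 + 1ξ, giving ξ = 276 lbmol/h.
Outlet amounts (n = n₀ + ν ξ):
  E: 796 − 1(276) = 520
  D: 2440 − 2(276) = 1888
  B: 0 + 1(276) = 276
  A: 0 + 1(276) = 276
Total out = 2960 lbmol/h; y_E = 520 / 2960 = 0.1757.

0.176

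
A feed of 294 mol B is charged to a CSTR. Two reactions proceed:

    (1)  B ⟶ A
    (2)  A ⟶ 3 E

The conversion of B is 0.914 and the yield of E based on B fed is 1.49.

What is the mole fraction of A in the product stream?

Conversion of B: B consumed = 1ξ₁ = 0.914 × 294 → ξ₁ = 268.7 mol.
Yield of E: 3ξ₂ / 294 = 1.49 → ξ₂ = 146 mol.
Outlet amounts (n = n₀ + Σ ν·ξ):
  B: 294 − 1(268.7) = 25.28
  A: 0 + 1(268.7) − 1(146) = 122.7
  E: 0 + 3(146) = 438.1
Total out = 586 mol; y_A = 122.7 / 586 = 0.2094.

0.209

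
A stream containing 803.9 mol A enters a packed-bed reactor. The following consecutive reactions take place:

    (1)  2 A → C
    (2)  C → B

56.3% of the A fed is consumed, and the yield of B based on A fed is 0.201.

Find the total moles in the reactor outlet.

Conversion of A: A consumed = 2ξ₁ = 0.563 × 803.9 → ξ₁ = 226.3 mol.
Yield of B: 1ξ₂ / 803.9 = 0.201 → ξ₂ = 161.6 mol.
Outlet amounts (n = n₀ + Σ ν·ξ):
  A: 803.9 − 2(226.3) = 351.3
  C: 0 + 1(226.3) − 1(161.6) = 64.71
  B: 0 + 1(161.6) = 161.6
Total out = 351.3 + 64.71 + 161.6 = 577.6 mol.

578 mol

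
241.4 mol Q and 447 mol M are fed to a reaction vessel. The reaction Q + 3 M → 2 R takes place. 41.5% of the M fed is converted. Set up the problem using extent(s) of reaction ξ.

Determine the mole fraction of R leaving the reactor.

M reacted = 0.415 × 447 = 185.5 mol; ν_M = −3, so ξ = 185.5/3 = 61.84 mol.
Outlet amounts (n = n₀ + ν ξ):
  Q: 241.4 − 1(61.84) = 179.6
  M: 447 − 3(61.84) = 261.5
  R: 0 + 2(61.84) = 123.7
Total out = 564.7 mol; y_R = 123.7 / 564.7 = 0.219.

0.219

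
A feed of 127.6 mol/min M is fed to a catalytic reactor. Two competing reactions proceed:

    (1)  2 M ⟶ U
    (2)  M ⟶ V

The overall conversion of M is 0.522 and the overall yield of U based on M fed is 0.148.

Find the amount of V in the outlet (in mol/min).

Yield of U: 1ξ₁ / 127.6 = 0.148 → ξ₁ = 18.88 mol/min.
Conversion of M: 2ξ₁ + 1ξ₂ = 0.522 × 127.6 = 66.61 → ξ₂ = 28.84 mol/min.
Outlet amounts (n = n₀ + Σ ν·ξ):
  M: 127.6 − 2(18.88) − 1(28.84) = 60.99
  U: 0 + 1(18.88) = 18.88
  V: 0 + 1(28.84) = 28.84

28.8 mol/min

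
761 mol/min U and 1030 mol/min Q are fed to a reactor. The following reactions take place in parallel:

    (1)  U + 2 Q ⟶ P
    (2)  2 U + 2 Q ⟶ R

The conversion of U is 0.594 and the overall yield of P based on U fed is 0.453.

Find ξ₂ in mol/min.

ξ₂ = 53.7 mol/min

Yield of P: 1ξ₁ / 761 = 0.453 → ξ₁ = 344.7 mol/min.
Conversion of U: 1ξ₁ + 2ξ₂ = 0.594 × 761 = 452 → ξ₂ = 53.65 mol/min.
Outlet amounts (n = n₀ + Σ ν·ξ):
  U: 761 − 1(344.7) − 2(53.65) = 309
  Q: 1030 − 2(344.7) − 2(53.65) = 233.2
  P: 0 + 1(344.7) = 344.7
  R: 0 + 1(53.65) = 53.65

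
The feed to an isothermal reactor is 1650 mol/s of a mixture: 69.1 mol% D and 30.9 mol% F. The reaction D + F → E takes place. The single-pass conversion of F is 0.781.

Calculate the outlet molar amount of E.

398 mol/s

F reacted = 0.781 × 509.9 = 398.2 mol/s; ν_F = −1, so ξ = 398.2/1 = 398.2 mol/s.
Outlet amounts (n = n₀ + ν ξ):
  D: 1140 − 1(398.2) = 742
  F: 509.9 − 1(398.2) = 111.7
  E: 0 + 1(398.2) = 398.2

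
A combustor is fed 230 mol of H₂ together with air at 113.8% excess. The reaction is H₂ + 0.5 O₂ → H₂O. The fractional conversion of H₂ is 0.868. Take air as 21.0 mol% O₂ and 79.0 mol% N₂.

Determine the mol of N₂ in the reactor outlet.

925 mol

Stoichiometric O₂ = 0.5 × 230 = 115 mol; O₂ fed = 115 × 2.138 = 245.9 mol.
N₂ fed = 245.9 × 79/21 = 924.9 mol.
Fuel reacted = 0.868 × 230 → ξ = 199.6 mol.
Outlet (n = n₀ + ν ξ):
  H₂: 230 − 1(199.6) = 30.36
  O₂: 245.9 − 0.5(199.6) = 146
  N₂: 924.9 (inert)
  H₂O: 0 + 1(199.6) = 199.6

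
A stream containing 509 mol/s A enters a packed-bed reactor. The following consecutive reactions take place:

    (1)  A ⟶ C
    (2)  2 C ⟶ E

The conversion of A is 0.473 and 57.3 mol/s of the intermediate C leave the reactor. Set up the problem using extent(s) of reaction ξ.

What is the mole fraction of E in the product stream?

Conversion of A: A consumed = 1ξ₁ = 0.473 × 509 → ξ₁ = 240.8 mol/s.
C balance: n_C = 0 + 1ξ₁ − 2ξ₂ = 57.3 → ξ₂ = (1·240.8 − 57.3)/2 = 91.73 mol/s.
Outlet amounts (n = n₀ + Σ ν·ξ):
  A: 509 − 1(240.8) = 268.2
  C: 0 + 1(240.8) − 2(91.73) = 57.3
  E: 0 + 1(91.73) = 91.73
Total out = 417.3 mol/s; y_E = 91.73 / 417.3 = 0.2198.

0.22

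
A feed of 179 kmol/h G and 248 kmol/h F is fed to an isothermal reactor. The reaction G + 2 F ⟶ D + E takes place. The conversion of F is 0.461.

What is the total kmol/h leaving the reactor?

F reacted = 0.461 × 248 = 114.3 kmol/h; ν_F = −2, so ξ = 114.3/2 = 57.16 kmol/h.
Outlet amounts (n = n₀ + ν ξ):
  G: 179 − 1(57.16) = 121.8
  F: 248 − 2(57.16) = 133.7
  D: 0 + 1(57.16) = 57.16
  E: 0 + 1(57.16) = 57.16
Total out = 121.8 + 133.7 + 57.16 + 57.16 = 369.8 kmol/h.

370 kmol/h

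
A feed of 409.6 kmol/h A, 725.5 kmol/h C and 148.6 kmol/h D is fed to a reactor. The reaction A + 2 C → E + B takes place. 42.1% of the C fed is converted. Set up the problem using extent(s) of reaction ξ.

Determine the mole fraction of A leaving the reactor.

C reacted = 0.421 × 725.5 = 305.4 kmol/h; ν_C = −2, so ξ = 305.4/2 = 152.7 kmol/h.
Outlet amounts (n = n₀ + ν ξ):
  A: 409.6 − 1(152.7) = 256.9
  C: 725.5 − 2(152.7) = 420.1
  E: 0 + 1(152.7) = 152.7
  B: 0 + 1(152.7) = 152.7
  D: 148.6 (inert)
Total out = 1131 kmol/h; y_A = 256.9 / 1131 = 0.2271.

0.227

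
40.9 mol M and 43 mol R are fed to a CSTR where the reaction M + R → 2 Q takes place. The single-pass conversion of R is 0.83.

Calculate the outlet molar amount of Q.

R reacted = 0.83 × 43 = 35.69 mol; ν_R = −1, so ξ = 35.69/1 = 35.69 mol.
Outlet amounts (n = n₀ + ν ξ):
  M: 40.9 − 1(35.69) = 5.21
  R: 43 − 1(35.69) = 7.31
  Q: 0 + 2(35.69) = 71.38

71.4 mol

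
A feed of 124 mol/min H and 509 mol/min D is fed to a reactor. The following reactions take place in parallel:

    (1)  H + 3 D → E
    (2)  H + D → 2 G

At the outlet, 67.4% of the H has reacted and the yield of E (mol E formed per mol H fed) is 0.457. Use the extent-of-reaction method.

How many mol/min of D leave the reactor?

312 mol/min

Yield of E: 1ξ₁ / 124 = 0.457 → ξ₁ = 56.67 mol/min.
Conversion of H: 1ξ₁ + 1ξ₂ = 0.674 × 124 = 83.58 → ξ₂ = 26.91 mol/min.
Outlet amounts (n = n₀ + Σ ν·ξ):
  H: 124 − 1(56.67) − 1(26.91) = 40.42
  D: 509 − 3(56.67) − 1(26.91) = 312.1
  E: 0 + 1(56.67) = 56.67
  G: 0 + 2(26.91) = 53.82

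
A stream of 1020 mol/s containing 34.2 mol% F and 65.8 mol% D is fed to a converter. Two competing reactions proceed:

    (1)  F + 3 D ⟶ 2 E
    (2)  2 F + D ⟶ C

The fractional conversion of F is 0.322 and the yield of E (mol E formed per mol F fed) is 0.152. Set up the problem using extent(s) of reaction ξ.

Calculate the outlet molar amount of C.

Yield of E: 2ξ₁ / 348.8 = 0.152 → ξ₁ = 26.51 mol/s.
Conversion of F: 1ξ₁ + 2ξ₂ = 0.322 × 348.8 = 112.3 → ξ₂ = 42.91 mol/s.
Outlet amounts (n = n₀ + Σ ν·ξ):
  F: 348.8 − 1(26.51) − 2(42.91) = 236.5
  D: 671.2 − 3(26.51) − 1(42.91) = 548.7
  E: 0 + 2(26.51) = 53.02
  C: 0 + 1(42.91) = 42.91

42.9 mol/s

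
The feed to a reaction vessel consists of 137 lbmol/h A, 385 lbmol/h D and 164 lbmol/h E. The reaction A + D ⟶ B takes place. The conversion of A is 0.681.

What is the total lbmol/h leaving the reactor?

593 lbmol/h

A reacted = 0.681 × 137 = 93.3 lbmol/h; ν_A = −1, so ξ = 93.3/1 = 93.3 lbmol/h.
Outlet amounts (n = n₀ + ν ξ):
  A: 137 − 1(93.3) = 43.7
  D: 385 − 1(93.3) = 291.7
  B: 0 + 1(93.3) = 93.3
  E: 164 (inert)
Total out = 43.7 + 291.7 + 93.3 + 164 = 592.7 lbmol/h.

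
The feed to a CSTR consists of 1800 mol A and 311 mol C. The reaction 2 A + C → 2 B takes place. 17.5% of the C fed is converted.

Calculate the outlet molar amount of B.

C reacted = 0.175 × 311 = 54.42 mol; ν_C = −1, so ξ = 54.42/1 = 54.42 mol.
Outlet amounts (n = n₀ + ν ξ):
  A: 1800 − 2(54.42) = 1691
  C: 311 − 1(54.42) = 256.6
  B: 0 + 2(54.42) = 108.8

109 mol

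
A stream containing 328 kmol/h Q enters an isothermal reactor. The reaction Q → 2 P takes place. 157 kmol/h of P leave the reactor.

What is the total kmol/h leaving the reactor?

For P: n = n₀ + 2ξ → 157 = 0 + 2ξ, giving ξ = 78.5 kmol/h.
Outlet amounts (n = n₀ + ν ξ):
  Q: 328 − 1(78.5) = 249.5
  P: 0 + 2(78.5) = 157
Total out = 249.5 + 157 = 406.5 kmol/h.

406 kmol/h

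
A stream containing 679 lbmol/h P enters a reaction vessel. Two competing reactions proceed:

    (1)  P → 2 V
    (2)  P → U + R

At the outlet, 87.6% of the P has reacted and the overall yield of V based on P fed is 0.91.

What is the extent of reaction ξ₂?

ξ₂ = 286 lbmol/h

Yield of V: 2ξ₁ / 679 = 0.91 → ξ₁ = 308.9 lbmol/h.
Conversion of P: 1ξ₁ + 1ξ₂ = 0.876 × 679 = 594.8 → ξ₂ = 285.9 lbmol/h.
Outlet amounts (n = n₀ + Σ ν·ξ):
  P: 679 − 1(308.9) − 1(285.9) = 84.2
  V: 0 + 2(308.9) = 617.9
  U: 0 + 1(285.9) = 285.9
  R: 0 + 1(285.9) = 285.9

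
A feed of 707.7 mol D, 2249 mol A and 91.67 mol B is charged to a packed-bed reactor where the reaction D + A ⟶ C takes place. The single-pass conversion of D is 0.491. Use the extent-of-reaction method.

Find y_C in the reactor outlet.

D reacted = 0.491 × 707.7 = 347.5 mol; ν_D = −1, so ξ = 347.5/1 = 347.5 mol.
Outlet amounts (n = n₀ + ν ξ):
  D: 707.7 − 1(347.5) = 360.2
  A: 2249 − 1(347.5) = 1902
  C: 0 + 1(347.5) = 347.5
  B: 91.67 (inert)
Total out = 2701 mol; y_C = 347.5 / 2701 = 0.1287.

0.129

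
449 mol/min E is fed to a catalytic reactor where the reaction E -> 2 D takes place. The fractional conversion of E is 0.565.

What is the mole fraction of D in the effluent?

E reacted = 0.565 × 449 = 253.7 mol/min; ν_E = −1, so ξ = 253.7/1 = 253.7 mol/min.
Outlet amounts (n = n₀ + ν ξ):
  E: 449 − 1(253.7) = 195.3
  D: 0 + 2(253.7) = 507.4
Total out = 702.7 mol/min; y_D = 507.4 / 702.7 = 0.722.

0.722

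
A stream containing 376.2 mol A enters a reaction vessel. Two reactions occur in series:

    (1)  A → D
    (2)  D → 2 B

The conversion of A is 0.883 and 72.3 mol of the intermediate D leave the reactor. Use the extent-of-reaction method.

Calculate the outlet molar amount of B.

Conversion of A: A consumed = 1ξ₁ = 0.883 × 376.2 → ξ₁ = 332.2 mol.
D balance: n_D = 0 + 1ξ₁ − 1ξ₂ = 72.3 → ξ₂ = (1·332.2 − 72.3)/1 = 259.9 mol.
Outlet amounts (n = n₀ + Σ ν·ξ):
  A: 376.2 − 1(332.2) = 44.02
  D: 0 + 1(332.2) − 1(259.9) = 72.3
  B: 0 + 2(259.9) = 519.8

520 mol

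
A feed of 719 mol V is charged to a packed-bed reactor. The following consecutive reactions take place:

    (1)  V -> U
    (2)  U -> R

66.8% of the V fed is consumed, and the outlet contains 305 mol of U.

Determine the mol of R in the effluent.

Conversion of V: V consumed = 1ξ₁ = 0.668 × 719 → ξ₁ = 480.3 mol.
U balance: n_U = 0 + 1ξ₁ − 1ξ₂ = 305 → ξ₂ = (1·480.3 − 305)/1 = 175.3 mol.
Outlet amounts (n = n₀ + Σ ν·ξ):
  V: 719 − 1(480.3) = 238.7
  U: 0 + 1(480.3) − 1(175.3) = 305
  R: 0 + 1(175.3) = 175.3

175 mol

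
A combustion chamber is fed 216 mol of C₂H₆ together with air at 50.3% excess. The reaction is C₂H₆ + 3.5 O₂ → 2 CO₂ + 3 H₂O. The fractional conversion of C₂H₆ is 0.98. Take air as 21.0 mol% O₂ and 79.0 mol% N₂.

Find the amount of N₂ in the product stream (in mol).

4270 mol

Stoichiometric O₂ = 3.5 × 216 = 756 mol; O₂ fed = 756 × 1.503 = 1136 mol.
N₂ fed = 1136 × 79/21 = 4275 mol.
Fuel reacted = 0.98 × 216 → ξ = 211.7 mol.
Outlet (n = n₀ + ν ξ):
  C₂H₆: 216 − 1(211.7) = 4.32
  O₂: 1136 − 3.5(211.7) = 395.4
  N₂: 4275 (inert)
  CO₂: 0 + 2(211.7) = 423.4
  H₂O: 0 + 3(211.7) = 635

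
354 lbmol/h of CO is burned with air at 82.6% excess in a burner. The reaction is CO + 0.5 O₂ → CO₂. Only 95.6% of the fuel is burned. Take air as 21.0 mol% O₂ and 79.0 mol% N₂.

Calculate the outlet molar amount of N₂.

1220 lbmol/h

Stoichiometric O₂ = 0.5 × 354 = 177 lbmol/h; O₂ fed = 177 × 1.826 = 323.2 lbmol/h.
N₂ fed = 323.2 × 79/21 = 1216 lbmol/h.
Fuel reacted = 0.956 × 354 → ξ = 338.4 lbmol/h.
Outlet (n = n₀ + ν ξ):
  CO: 354 − 1(338.4) = 15.58
  O₂: 323.2 − 0.5(338.4) = 154
  N₂: 1216 (inert)
  CO₂: 0 + 1(338.4) = 338.4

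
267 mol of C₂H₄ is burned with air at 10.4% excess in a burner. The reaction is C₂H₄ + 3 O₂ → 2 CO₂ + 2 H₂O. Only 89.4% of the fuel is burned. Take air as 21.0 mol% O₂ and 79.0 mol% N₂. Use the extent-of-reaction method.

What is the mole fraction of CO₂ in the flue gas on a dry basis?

0.119

Stoichiometric O₂ = 3 × 267 = 801 mol; O₂ fed = 801 × 1.104 = 884.3 mol.
N₂ fed = 884.3 × 79/21 = 3327 mol.
Fuel reacted = 0.894 × 267 → ξ = 238.7 mol.
Outlet (n = n₀ + ν ξ):
  C₂H₄: 267 − 1(238.7) = 28.3
  O₂: 884.3 − 3(238.7) = 168.2
  N₂: 3327 (inert)
  CO₂: 0 + 2(238.7) = 477.4
  H₂O: 0 + 2(238.7) = 477.4
Dry total = 4001 mol; y_CO₂ (dry) = 477.4 / 4001 = 0.1193.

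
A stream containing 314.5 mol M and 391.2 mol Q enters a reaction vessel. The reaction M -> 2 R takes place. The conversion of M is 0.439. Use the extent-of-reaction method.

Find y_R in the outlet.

M reacted = 0.439 × 314.5 = 138.1 mol; ν_M = −1, so ξ = 138.1/1 = 138.1 mol.
Outlet amounts (n = n₀ + ν ξ):
  M: 314.5 − 1(138.1) = 176.4
  R: 0 + 2(138.1) = 276.1
  Q: 391.2 (inert)
Total out = 843.8 mol; y_R = 276.1 / 843.8 = 0.3273.

0.327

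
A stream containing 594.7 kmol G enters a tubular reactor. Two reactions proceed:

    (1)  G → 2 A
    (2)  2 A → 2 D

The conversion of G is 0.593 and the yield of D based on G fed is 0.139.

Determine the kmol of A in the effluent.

Conversion of G: G consumed = 1ξ₁ = 0.593 × 594.7 → ξ₁ = 352.7 kmol.
Yield of D: 2ξ₂ / 594.7 = 0.139 → ξ₂ = 41.33 kmol.
Outlet amounts (n = n₀ + Σ ν·ξ):
  G: 594.7 − 1(352.7) = 242
  A: 0 + 2(352.7) − 2(41.33) = 622.7
  D: 0 + 2(41.33) = 82.66

623 kmol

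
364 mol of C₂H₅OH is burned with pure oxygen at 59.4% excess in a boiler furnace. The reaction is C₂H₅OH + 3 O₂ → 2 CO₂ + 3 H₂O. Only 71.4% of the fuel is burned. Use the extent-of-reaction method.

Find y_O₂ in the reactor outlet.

0.406

Stoichiometric O₂ = 3 × 364 = 1092 mol; O₂ fed = 1092 × 1.594 = 1741 mol.
Fuel reacted = 0.714 × 364 → ξ = 259.9 mol.
Outlet (n = n₀ + ν ξ):
  C₂H₅OH: 364 − 1(259.9) = 104.1
  O₂: 1741 − 3(259.9) = 961
  CO₂: 0 + 2(259.9) = 519.8
  H₂O: 0 + 3(259.9) = 779.7
Total out = 2365 mol; y_O₂ = 961 / 2365 = 0.4064.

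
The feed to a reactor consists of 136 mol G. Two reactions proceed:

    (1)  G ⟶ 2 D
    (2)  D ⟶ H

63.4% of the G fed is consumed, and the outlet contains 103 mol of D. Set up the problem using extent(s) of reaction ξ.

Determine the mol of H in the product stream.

69.4 mol

Conversion of G: G consumed = 1ξ₁ = 0.634 × 136 → ξ₁ = 86.22 mol.
D balance: n_D = 0 + 2ξ₁ − 1ξ₂ = 103 → ξ₂ = (2·86.22 − 103)/1 = 69.45 mol.
Outlet amounts (n = n₀ + Σ ν·ξ):
  G: 136 − 1(86.22) = 49.78
  D: 0 + 2(86.22) − 1(69.45) = 103
  H: 0 + 1(69.45) = 69.45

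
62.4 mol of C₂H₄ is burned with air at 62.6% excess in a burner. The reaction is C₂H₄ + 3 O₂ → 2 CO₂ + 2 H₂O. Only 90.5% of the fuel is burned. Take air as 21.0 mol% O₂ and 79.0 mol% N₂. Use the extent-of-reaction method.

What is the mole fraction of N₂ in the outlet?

Stoichiometric O₂ = 3 × 62.4 = 187.2 mol; O₂ fed = 187.2 × 1.626 = 304.4 mol.
N₂ fed = 304.4 × 79/21 = 1145 mol.
Fuel reacted = 0.905 × 62.4 → ξ = 56.47 mol.
Outlet (n = n₀ + ν ξ):
  C₂H₄: 62.4 − 1(56.47) = 5.928
  O₂: 304.4 − 3(56.47) = 135
  N₂: 1145 (inert)
  CO₂: 0 + 2(56.47) = 112.9
  H₂O: 0 + 2(56.47) = 112.9
Total out = 1512 mol; y_N₂ = 1145 / 1512 = 0.7574.

0.757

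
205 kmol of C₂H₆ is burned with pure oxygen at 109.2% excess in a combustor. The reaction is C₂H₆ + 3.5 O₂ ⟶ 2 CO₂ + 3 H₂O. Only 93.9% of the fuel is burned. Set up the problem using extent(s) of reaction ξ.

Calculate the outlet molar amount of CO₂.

385 kmol

Stoichiometric O₂ = 3.5 × 205 = 717.5 kmol; O₂ fed = 717.5 × 2.092 = 1501 kmol.
Fuel reacted = 0.939 × 205 → ξ = 192.5 kmol.
Outlet (n = n₀ + ν ξ):
  C₂H₆: 205 − 1(192.5) = 12.51
  O₂: 1501 − 3.5(192.5) = 827.3
  CO₂: 0 + 2(192.5) = 385
  H₂O: 0 + 3(192.5) = 577.5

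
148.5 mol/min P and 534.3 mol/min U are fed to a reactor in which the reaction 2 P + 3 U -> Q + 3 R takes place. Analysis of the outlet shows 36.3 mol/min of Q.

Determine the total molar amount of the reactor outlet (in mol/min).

For Q: n = n₀ + 1ξ → 36.3 = 0 + 1ξ, giving ξ = 36.3 mol/min.
Outlet amounts (n = n₀ + ν ξ):
  P: 148.5 − 2(36.3) = 75.9
  U: 534.3 − 3(36.3) = 425.4
  Q: 0 + 1(36.3) = 36.3
  R: 0 + 3(36.3) = 108.9
Total out = 75.9 + 425.4 + 36.3 + 108.9 = 646.5 mol/min.

646 mol/min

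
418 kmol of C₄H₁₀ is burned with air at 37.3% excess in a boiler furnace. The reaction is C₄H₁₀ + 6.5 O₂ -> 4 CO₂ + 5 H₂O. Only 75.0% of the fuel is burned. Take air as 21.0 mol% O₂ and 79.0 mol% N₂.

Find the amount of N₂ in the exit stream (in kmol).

Stoichiometric O₂ = 6.5 × 418 = 2717 kmol; O₂ fed = 2717 × 1.373 = 3730 kmol.
N₂ fed = 3730 × 79/21 = 14030 kmol.
Fuel reacted = 0.75 × 418 → ξ = 313.5 kmol.
Outlet (n = n₀ + ν ξ):
  C₄H₁₀: 418 − 1(313.5) = 104.5
  O₂: 3730 − 6.5(313.5) = 1693
  N₂: 14030 (inert)
  CO₂: 0 + 4(313.5) = 1254
  H₂O: 0 + 5(313.5) = 1568

14000 kmol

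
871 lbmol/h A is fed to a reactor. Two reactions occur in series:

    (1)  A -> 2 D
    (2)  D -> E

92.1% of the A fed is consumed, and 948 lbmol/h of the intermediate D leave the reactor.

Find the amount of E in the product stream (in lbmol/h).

Conversion of A: A consumed = 1ξ₁ = 0.921 × 871 → ξ₁ = 802.2 lbmol/h.
D balance: n_D = 0 + 2ξ₁ − 1ξ₂ = 948 → ξ₂ = (2·802.2 − 948)/1 = 656.4 lbmol/h.
Outlet amounts (n = n₀ + Σ ν·ξ):
  A: 871 − 1(802.2) = 68.81
  D: 0 + 2(802.2) − 1(656.4) = 948
  E: 0 + 1(656.4) = 656.4

656 lbmol/h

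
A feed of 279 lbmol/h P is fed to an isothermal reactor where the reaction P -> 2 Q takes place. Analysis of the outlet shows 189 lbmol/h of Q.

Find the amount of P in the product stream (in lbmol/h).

For Q: n = n₀ + 2ξ → 189 = 0 + 2ξ, giving ξ = 94.5 lbmol/h.
Outlet amounts (n = n₀ + ν ξ):
  P: 279 − 1(94.5) = 184.5
  Q: 0 + 2(94.5) = 189

184 lbmol/h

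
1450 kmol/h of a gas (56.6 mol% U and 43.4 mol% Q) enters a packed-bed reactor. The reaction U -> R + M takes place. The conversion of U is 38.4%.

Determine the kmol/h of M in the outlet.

U reacted = 0.384 × 820.7 = 315.1 kmol/h; ν_U = −1, so ξ = 315.1/1 = 315.1 kmol/h.
Outlet amounts (n = n₀ + ν ξ):
  U: 820.7 − 1(315.1) = 505.6
  R: 0 + 1(315.1) = 315.1
  M: 0 + 1(315.1) = 315.1
  Q: 629.3 (inert)

315 kmol/h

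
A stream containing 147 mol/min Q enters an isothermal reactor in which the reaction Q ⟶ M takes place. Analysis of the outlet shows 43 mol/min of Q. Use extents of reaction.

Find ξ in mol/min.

For Q: n = n₀ − 1ξ → 43 = 147 − 1ξ, giving ξ = 104 mol/min.
Outlet amounts (n = n₀ + ν ξ):
  Q: 147 − 1(104) = 43
  M: 0 + 1(104) = 104

ξ = 104 mol/min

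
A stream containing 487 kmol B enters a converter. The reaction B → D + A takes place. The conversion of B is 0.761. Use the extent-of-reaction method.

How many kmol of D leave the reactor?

371 kmol

B reacted = 0.761 × 487 = 370.6 kmol; ν_B = −1, so ξ = 370.6/1 = 370.6 kmol.
Outlet amounts (n = n₀ + ν ξ):
  B: 487 − 1(370.6) = 116.4
  D: 0 + 1(370.6) = 370.6
  A: 0 + 1(370.6) = 370.6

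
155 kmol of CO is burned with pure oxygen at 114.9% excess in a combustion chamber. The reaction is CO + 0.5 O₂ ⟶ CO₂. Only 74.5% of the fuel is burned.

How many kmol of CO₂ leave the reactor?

Stoichiometric O₂ = 0.5 × 155 = 77.5 kmol; O₂ fed = 77.5 × 2.149 = 166.5 kmol.
Fuel reacted = 0.745 × 155 → ξ = 115.5 kmol.
Outlet (n = n₀ + ν ξ):
  CO: 155 − 1(115.5) = 39.53
  O₂: 166.5 − 0.5(115.5) = 108.8
  CO₂: 0 + 1(115.5) = 115.5

115 kmol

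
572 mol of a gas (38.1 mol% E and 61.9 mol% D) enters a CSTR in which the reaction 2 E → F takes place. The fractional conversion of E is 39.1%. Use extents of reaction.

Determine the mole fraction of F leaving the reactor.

0.0805

E reacted = 0.391 × 217.9 = 85.21 mol; ν_E = −2, so ξ = 85.21/2 = 42.61 mol.
Outlet amounts (n = n₀ + ν ξ):
  E: 217.9 − 2(42.61) = 132.7
  F: 0 + 1(42.61) = 42.61
  D: 354.1 (inert)
Total out = 529.4 mol; y_F = 42.61 / 529.4 = 0.08048.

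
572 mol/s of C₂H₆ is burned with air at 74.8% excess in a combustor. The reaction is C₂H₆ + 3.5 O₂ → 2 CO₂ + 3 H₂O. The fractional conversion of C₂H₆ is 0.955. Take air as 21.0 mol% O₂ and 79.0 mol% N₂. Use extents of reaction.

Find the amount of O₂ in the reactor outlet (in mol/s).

Stoichiometric O₂ = 3.5 × 572 = 2002 mol/s; O₂ fed = 2002 × 1.748 = 3499 mol/s.
N₂ fed = 3499 × 79/21 = 13160 mol/s.
Fuel reacted = 0.955 × 572 → ξ = 546.3 mol/s.
Outlet (n = n₀ + ν ξ):
  C₂H₆: 572 − 1(546.3) = 25.74
  O₂: 3499 − 3.5(546.3) = 1588
  N₂: 13160 (inert)
  CO₂: 0 + 2(546.3) = 1093
  H₂O: 0 + 3(546.3) = 1639

1590 mol/s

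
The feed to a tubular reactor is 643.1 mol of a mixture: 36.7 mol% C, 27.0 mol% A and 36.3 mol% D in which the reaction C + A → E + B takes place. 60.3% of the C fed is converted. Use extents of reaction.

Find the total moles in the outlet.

643 mol

C reacted = 0.603 × 236 = 142.3 mol; ν_C = −1, so ξ = 142.3/1 = 142.3 mol.
Outlet amounts (n = n₀ + ν ξ):
  C: 236 − 1(142.3) = 93.7
  A: 173.6 − 1(142.3) = 31.32
  E: 0 + 1(142.3) = 142.3
  B: 0 + 1(142.3) = 142.3
  D: 233.4 (inert)
Total out = 93.7 + 31.32 + 142.3 + 142.3 + 233.4 = 643.1 mol.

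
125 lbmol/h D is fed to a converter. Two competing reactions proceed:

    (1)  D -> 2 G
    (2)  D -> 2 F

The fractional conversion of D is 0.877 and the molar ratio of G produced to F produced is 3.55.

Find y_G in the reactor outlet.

0.729

Conversion of D: D consumed = 0.877 × 125 = 109.6 lbmol/h = 1ξ₁ + 1ξ₂.
Selectivity: 2ξ₁ / (2ξ₂) = 3.55 → ξ₁ = 3.55 ξ₂.
Substitute: (1·3.55 + 1) ξ₂ = 109.6 → ξ₂ = 24.09 lbmol/h, ξ₁ = 85.53 lbmol/h.
Outlet amounts (n = n₀ + Σ ν·ξ):
  D: 125 − 1(85.53) − 1(24.09) = 15.38
  G: 0 + 2(85.53) = 171.1
  F: 0 + 2(24.09) = 48.19
Total out = 234.6 lbmol/h; y_G = 171.1 / 234.6 = 0.7291.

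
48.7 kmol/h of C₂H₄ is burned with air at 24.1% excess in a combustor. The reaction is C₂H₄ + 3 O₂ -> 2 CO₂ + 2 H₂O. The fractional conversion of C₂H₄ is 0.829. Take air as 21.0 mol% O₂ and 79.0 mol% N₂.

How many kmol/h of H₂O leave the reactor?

Stoichiometric O₂ = 3 × 48.7 = 146.1 kmol/h; O₂ fed = 146.1 × 1.241 = 181.3 kmol/h.
N₂ fed = 181.3 × 79/21 = 682.1 kmol/h.
Fuel reacted = 0.829 × 48.7 → ξ = 40.37 kmol/h.
Outlet (n = n₀ + ν ξ):
  C₂H₄: 48.7 − 1(40.37) = 8.328
  O₂: 181.3 − 3(40.37) = 60.19
  N₂: 682.1 (inert)
  CO₂: 0 + 2(40.37) = 80.74
  H₂O: 0 + 2(40.37) = 80.74

80.7 kmol/h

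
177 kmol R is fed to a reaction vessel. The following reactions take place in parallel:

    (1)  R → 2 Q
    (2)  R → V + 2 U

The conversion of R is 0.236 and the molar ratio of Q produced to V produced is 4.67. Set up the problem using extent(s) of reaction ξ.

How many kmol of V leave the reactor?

Conversion of R: R consumed = 0.236 × 177 = 41.77 kmol = 1ξ₁ + 1ξ₂.
Selectivity: 2ξ₁ / (1ξ₂) = 4.67 → ξ₁ = 2.335 ξ₂.
Substitute: (1·2.335 + 1) ξ₂ = 41.77 → ξ₂ = 12.53 kmol, ξ₁ = 29.25 kmol.
Outlet amounts (n = n₀ + Σ ν·ξ):
  R: 177 − 1(29.25) − 1(12.53) = 135.2
  Q: 0 + 2(29.25) = 58.49
  V: 0 + 1(12.53) = 12.53
  U: 0 + 2(12.53) = 25.05

12.5 kmol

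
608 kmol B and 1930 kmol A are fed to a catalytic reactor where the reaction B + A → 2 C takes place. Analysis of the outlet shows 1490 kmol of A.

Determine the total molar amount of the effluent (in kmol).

2540 kmol

For A: n = n₀ − 1ξ → 1490 = 1930 − 1ξ, giving ξ = 440 kmol.
Outlet amounts (n = n₀ + ν ξ):
  B: 608 − 1(440) = 168
  A: 1930 − 1(440) = 1490
  C: 0 + 2(440) = 880
Total out = 168 + 1490 + 880 = 2538 kmol.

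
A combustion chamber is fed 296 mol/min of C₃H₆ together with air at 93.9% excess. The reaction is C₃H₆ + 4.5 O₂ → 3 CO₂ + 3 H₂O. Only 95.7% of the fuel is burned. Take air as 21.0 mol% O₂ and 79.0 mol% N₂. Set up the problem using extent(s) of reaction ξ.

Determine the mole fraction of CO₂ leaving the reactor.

Stoichiometric O₂ = 4.5 × 296 = 1332 mol/min; O₂ fed = 1332 × 1.939 = 2583 mol/min.
N₂ fed = 2583 × 79/21 = 9716 mol/min.
Fuel reacted = 0.957 × 296 → ξ = 283.3 mol/min.
Outlet (n = n₀ + ν ξ):
  C₃H₆: 296 − 1(283.3) = 12.73
  O₂: 2583 − 4.5(283.3) = 1308
  N₂: 9716 (inert)
  CO₂: 0 + 3(283.3) = 849.8
  H₂O: 0 + 3(283.3) = 849.8
Total out = 12740 mol/min; y_CO₂ = 849.8 / 12740 = 0.06672.

0.0667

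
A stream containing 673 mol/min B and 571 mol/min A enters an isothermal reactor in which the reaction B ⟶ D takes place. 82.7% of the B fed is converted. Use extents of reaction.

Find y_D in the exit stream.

B reacted = 0.827 × 673 = 556.6 mol/min; ν_B = −1, so ξ = 556.6/1 = 556.6 mol/min.
Outlet amounts (n = n₀ + ν ξ):
  B: 673 − 1(556.6) = 116.4
  D: 0 + 1(556.6) = 556.6
  A: 571 (inert)
Total out = 1244 mol/min; y_D = 556.6 / 1244 = 0.4474.

0.447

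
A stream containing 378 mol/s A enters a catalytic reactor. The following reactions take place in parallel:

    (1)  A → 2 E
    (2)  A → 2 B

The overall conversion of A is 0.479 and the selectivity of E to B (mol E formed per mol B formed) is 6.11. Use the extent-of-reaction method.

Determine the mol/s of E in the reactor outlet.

311 mol/s

Conversion of A: A consumed = 0.479 × 378 = 181.1 mol/s = 1ξ₁ + 1ξ₂.
Selectivity: 2ξ₁ / (2ξ₂) = 6.11 → ξ₁ = 6.11 ξ₂.
Substitute: (1·6.11 + 1) ξ₂ = 181.1 → ξ₂ = 25.47 mol/s, ξ₁ = 155.6 mol/s.
Outlet amounts (n = n₀ + Σ ν·ξ):
  A: 378 − 1(155.6) − 1(25.47) = 196.9
  E: 0 + 2(155.6) = 311.2
  B: 0 + 2(25.47) = 50.93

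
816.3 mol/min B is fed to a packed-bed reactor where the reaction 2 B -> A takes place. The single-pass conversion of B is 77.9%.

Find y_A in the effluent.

B reacted = 0.779 × 816.3 = 635.9 mol/min; ν_B = −2, so ξ = 635.9/2 = 317.9 mol/min.
Outlet amounts (n = n₀ + ν ξ):
  B: 816.3 − 2(317.9) = 180.4
  A: 0 + 1(317.9) = 317.9
Total out = 498.4 mol/min; y_A = 317.9 / 498.4 = 0.638.

0.638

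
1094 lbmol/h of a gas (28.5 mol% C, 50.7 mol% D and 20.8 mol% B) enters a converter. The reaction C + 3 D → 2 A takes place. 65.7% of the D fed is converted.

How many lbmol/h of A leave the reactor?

D reacted = 0.657 × 554.7 = 364.4 lbmol/h; ν_D = −3, so ξ = 364.4/3 = 121.5 lbmol/h.
Outlet amounts (n = n₀ + ν ξ):
  C: 311.8 − 1(121.5) = 190.3
  D: 554.7 − 3(121.5) = 190.2
  A: 0 + 2(121.5) = 242.9
  B: 227.6 (inert)

243 lbmol/h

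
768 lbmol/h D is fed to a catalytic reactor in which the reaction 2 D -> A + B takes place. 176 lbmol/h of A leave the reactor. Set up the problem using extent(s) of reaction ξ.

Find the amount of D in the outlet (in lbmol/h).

416 lbmol/h

For A: n = n₀ + 1ξ → 176 = 0 + 1ξ, giving ξ = 176 lbmol/h.
Outlet amounts (n = n₀ + ν ξ):
  D: 768 − 2(176) = 416
  A: 0 + 1(176) = 176
  B: 0 + 1(176) = 176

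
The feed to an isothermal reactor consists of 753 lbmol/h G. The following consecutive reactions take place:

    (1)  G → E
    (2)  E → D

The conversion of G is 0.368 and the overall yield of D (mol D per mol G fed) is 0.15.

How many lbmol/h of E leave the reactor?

164 lbmol/h

Conversion of G: G consumed = 1ξ₁ = 0.368 × 753 → ξ₁ = 277.1 lbmol/h.
Yield of D: 1ξ₂ / 753 = 0.15 → ξ₂ = 113 lbmol/h.
Outlet amounts (n = n₀ + Σ ν·ξ):
  G: 753 − 1(277.1) = 475.9
  E: 0 + 1(277.1) − 1(113) = 164.2
  D: 0 + 1(113) = 113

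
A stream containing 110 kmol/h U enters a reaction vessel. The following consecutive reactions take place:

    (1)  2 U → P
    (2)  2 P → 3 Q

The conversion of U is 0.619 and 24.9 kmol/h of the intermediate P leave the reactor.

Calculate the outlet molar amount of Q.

Conversion of U: U consumed = 2ξ₁ = 0.619 × 110 → ξ₁ = 34.05 kmol/h.
P balance: n_P = 0 + 1ξ₁ − 2ξ₂ = 24.9 → ξ₂ = (1·34.05 − 24.9)/2 = 4.573 kmol/h.
Outlet amounts (n = n₀ + Σ ν·ξ):
  U: 110 − 2(34.05) = 41.91
  P: 0 + 1(34.05) − 2(4.573) = 24.9
  Q: 0 + 3(4.573) = 13.72

13.7 kmol/h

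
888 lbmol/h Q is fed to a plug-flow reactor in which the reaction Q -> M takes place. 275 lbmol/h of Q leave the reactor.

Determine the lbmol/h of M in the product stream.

For Q: n = n₀ − 1ξ → 275 = 888 − 1ξ, giving ξ = 613 lbmol/h.
Outlet amounts (n = n₀ + ν ξ):
  Q: 888 − 1(613) = 275
  M: 0 + 1(613) = 613

613 lbmol/h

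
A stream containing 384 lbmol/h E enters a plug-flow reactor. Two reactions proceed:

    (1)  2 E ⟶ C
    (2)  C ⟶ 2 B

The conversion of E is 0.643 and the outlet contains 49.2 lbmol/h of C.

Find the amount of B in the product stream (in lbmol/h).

Conversion of E: E consumed = 2ξ₁ = 0.643 × 384 → ξ₁ = 123.5 lbmol/h.
C balance: n_C = 0 + 1ξ₁ − 1ξ₂ = 49.2 → ξ₂ = (1·123.5 − 49.2)/1 = 74.26 lbmol/h.
Outlet amounts (n = n₀ + Σ ν·ξ):
  E: 384 − 2(123.5) = 137.1
  C: 0 + 1(123.5) − 1(74.26) = 49.2
  B: 0 + 2(74.26) = 148.5

149 lbmol/h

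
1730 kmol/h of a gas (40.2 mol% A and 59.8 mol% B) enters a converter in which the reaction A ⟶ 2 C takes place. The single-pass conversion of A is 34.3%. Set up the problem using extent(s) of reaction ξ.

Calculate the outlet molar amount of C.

A reacted = 0.343 × 695.5 = 238.5 kmol/h; ν_A = −1, so ξ = 238.5/1 = 238.5 kmol/h.
Outlet amounts (n = n₀ + ν ξ):
  A: 695.5 − 1(238.5) = 456.9
  C: 0 + 2(238.5) = 477.1
  B: 1035 (inert)

477 kmol/h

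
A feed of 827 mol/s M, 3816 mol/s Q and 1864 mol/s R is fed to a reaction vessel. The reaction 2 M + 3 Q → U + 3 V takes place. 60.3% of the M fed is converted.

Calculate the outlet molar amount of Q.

M reacted = 0.603 × 827 = 498.7 mol/s; ν_M = −2, so ξ = 498.7/2 = 249.3 mol/s.
Outlet amounts (n = n₀ + ν ξ):
  M: 827 − 2(249.3) = 328.3
  Q: 3816 − 3(249.3) = 3068
  U: 0 + 1(249.3) = 249.3
  V: 0 + 3(249.3) = 748
  R: 1864 (inert)

3070 mol/s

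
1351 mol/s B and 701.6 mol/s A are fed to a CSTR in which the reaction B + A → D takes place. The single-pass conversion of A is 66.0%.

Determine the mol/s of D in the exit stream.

463 mol/s

A reacted = 0.66 × 701.6 = 463.1 mol/s; ν_A = −1, so ξ = 463.1/1 = 463.1 mol/s.
Outlet amounts (n = n₀ + ν ξ):
  B: 1351 − 1(463.1) = 887.9
  A: 701.6 − 1(463.1) = 238.5
  D: 0 + 1(463.1) = 463.1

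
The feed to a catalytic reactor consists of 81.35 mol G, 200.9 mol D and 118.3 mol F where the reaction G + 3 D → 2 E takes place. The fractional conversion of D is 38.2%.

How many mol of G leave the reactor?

55.8 mol

D reacted = 0.382 × 200.9 = 76.74 mol; ν_D = −3, so ξ = 76.74/3 = 25.58 mol.
Outlet amounts (n = n₀ + ν ξ):
  G: 81.35 − 1(25.58) = 55.77
  D: 200.9 − 3(25.58) = 124.2
  E: 0 + 2(25.58) = 51.16
  F: 118.3 (inert)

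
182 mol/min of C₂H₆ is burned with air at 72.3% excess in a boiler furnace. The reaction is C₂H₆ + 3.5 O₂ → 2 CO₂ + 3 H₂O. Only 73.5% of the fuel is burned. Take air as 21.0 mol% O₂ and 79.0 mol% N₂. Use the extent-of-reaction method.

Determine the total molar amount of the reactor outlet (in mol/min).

Stoichiometric O₂ = 3.5 × 182 = 637 mol/min; O₂ fed = 637 × 1.723 = 1098 mol/min.
N₂ fed = 1098 × 79/21 = 4129 mol/min.
Fuel reacted = 0.735 × 182 → ξ = 133.8 mol/min.
Outlet (n = n₀ + ν ξ):
  C₂H₆: 182 − 1(133.8) = 48.23
  O₂: 1098 − 3.5(133.8) = 629.4
  N₂: 4129 (inert)
  CO₂: 0 + 2(133.8) = 267.5
  H₂O: 0 + 3(133.8) = 401.3
Total out = 48.23 + 629.4 + 4129 + 267.5 + 401.3 = 5475 mol/min.

5480 mol/min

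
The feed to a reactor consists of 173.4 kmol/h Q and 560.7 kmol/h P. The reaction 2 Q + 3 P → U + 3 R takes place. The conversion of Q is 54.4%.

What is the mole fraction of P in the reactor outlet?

Q reacted = 0.544 × 173.4 = 94.33 kmol/h; ν_Q = −2, so ξ = 94.33/2 = 47.16 kmol/h.
Outlet amounts (n = n₀ + ν ξ):
  Q: 173.4 − 2(47.16) = 79.07
  P: 560.7 − 3(47.16) = 419.2
  U: 0 + 1(47.16) = 47.16
  R: 0 + 3(47.16) = 141.5
Total out = 686.9 kmol/h; y_P = 419.2 / 686.9 = 0.6103.

0.61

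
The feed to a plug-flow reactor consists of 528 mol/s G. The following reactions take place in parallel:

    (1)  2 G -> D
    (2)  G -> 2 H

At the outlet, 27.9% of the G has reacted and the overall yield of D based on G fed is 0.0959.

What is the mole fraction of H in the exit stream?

Yield of D: 1ξ₁ / 528 = 0.0959 → ξ₁ = 50.64 mol/s.
Conversion of G: 2ξ₁ + 1ξ₂ = 0.279 × 528 = 147.3 → ξ₂ = 46.04 mol/s.
Outlet amounts (n = n₀ + Σ ν·ξ):
  G: 528 − 2(50.64) − 1(46.04) = 380.7
  D: 0 + 1(50.64) = 50.64
  H: 0 + 2(46.04) = 92.08
Total out = 523.4 mol/s; y_H = 92.08 / 523.4 = 0.1759.

0.176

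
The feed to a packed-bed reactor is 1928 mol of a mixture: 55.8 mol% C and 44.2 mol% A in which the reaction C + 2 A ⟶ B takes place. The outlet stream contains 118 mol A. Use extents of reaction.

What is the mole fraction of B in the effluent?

For A: n = n₀ − 2ξ → 118 = 852.2 − 2ξ, giving ξ = 367.1 mol.
Outlet amounts (n = n₀ + ν ξ):
  C: 1076 − 1(367.1) = 708.7
  A: 852.2 − 2(367.1) = 118
  B: 0 + 1(367.1) = 367.1
Total out = 1194 mol; y_B = 367.1 / 1194 = 0.3075.

0.307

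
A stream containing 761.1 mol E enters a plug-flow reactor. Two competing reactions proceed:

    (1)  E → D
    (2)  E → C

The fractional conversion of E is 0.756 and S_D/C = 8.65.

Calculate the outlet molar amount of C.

Conversion of E: E consumed = 0.756 × 761.1 = 575.4 mol = 1ξ₁ + 1ξ₂.
Selectivity: 1ξ₁ / (1ξ₂) = 8.65 → ξ₁ = 8.65 ξ₂.
Substitute: (1·8.65 + 1) ξ₂ = 575.4 → ξ₂ = 59.63 mol, ξ₁ = 515.8 mol.
Outlet amounts (n = n₀ + Σ ν·ξ):
  E: 761.1 − 1(515.8) − 1(59.63) = 185.7
  D: 0 + 1(515.8) = 515.8
  C: 0 + 1(59.63) = 59.63

59.6 mol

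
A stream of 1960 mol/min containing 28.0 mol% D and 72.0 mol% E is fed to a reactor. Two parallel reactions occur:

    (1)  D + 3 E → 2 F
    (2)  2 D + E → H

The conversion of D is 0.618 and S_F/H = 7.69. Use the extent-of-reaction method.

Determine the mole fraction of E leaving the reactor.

0.489

Conversion of D: D consumed = 0.618 × 548.8 = 339.2 mol/min = 1ξ₁ + 2ξ₂.
Selectivity: 2ξ₁ / (1ξ₂) = 7.69 → ξ₁ = 3.845 ξ₂.
Substitute: (1·3.845 + 2) ξ₂ = 339.2 → ξ₂ = 58.03 mol/min, ξ₁ = 223.1 mol/min.
Outlet amounts (n = n₀ + Σ ν·ξ):
  D: 548.8 − 1(223.1) − 2(58.03) = 209.6
  E: 1411 − 3(223.1) − 1(58.03) = 683.9
  F: 0 + 2(223.1) = 446.2
  H: 0 + 1(58.03) = 58.03
Total out = 1398 mol/min; y_E = 683.9 / 1398 = 0.4893.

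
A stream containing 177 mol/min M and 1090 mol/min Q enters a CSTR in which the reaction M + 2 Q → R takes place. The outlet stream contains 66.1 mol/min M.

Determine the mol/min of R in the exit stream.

111 mol/min

For M: n = n₀ − 1ξ → 66.1 = 177 − 1ξ, giving ξ = 110.9 mol/min.
Outlet amounts (n = n₀ + ν ξ):
  M: 177 − 1(110.9) = 66.1
  Q: 1090 − 2(110.9) = 868.2
  R: 0 + 1(110.9) = 110.9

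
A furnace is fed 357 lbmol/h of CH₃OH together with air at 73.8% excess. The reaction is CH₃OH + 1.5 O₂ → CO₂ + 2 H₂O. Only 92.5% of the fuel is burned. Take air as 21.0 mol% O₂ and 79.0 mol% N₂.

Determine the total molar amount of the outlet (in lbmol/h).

4950 lbmol/h

Stoichiometric O₂ = 1.5 × 357 = 535.5 lbmol/h; O₂ fed = 535.5 × 1.738 = 930.7 lbmol/h.
N₂ fed = 930.7 × 79/21 = 3501 lbmol/h.
Fuel reacted = 0.925 × 357 → ξ = 330.2 lbmol/h.
Outlet (n = n₀ + ν ξ):
  CH₃OH: 357 − 1(330.2) = 26.77
  O₂: 930.7 − 1.5(330.2) = 435.4
  N₂: 3501 (inert)
  CO₂: 0 + 1(330.2) = 330.2
  H₂O: 0 + 2(330.2) = 660.5
Total out = 26.77 + 435.4 + 3501 + 330.2 + 660.5 = 4954 lbmol/h.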